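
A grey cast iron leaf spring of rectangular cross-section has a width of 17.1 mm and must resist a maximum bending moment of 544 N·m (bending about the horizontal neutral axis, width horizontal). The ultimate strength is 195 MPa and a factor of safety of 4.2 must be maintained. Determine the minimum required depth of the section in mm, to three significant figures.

h = 64.1 mm

σ_allow = 195/4.2 = 46.43 MPa.
For a rectangular section σ = 6M/(bh²), so h² = 6M/(b σ_allow) = 6×544000/(17.1×46.43) = 4111 mm².
h = 64.12 mm.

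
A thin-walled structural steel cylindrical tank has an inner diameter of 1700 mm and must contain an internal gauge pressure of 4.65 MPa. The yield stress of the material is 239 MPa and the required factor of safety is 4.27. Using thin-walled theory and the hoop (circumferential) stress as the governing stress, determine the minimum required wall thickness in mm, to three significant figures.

σ_allow = 239/4.27 = 55.97 MPa.
Hoop stress σ_h = pD/(2t), so t = pD/(2σ_allow) = 4.65×1700/(2×55.97) = 70.62 mm.

t = 70.6 mm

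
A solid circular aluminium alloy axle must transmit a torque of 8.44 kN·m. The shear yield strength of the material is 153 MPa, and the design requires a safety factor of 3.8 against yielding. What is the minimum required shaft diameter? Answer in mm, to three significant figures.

Allowable shear stress τ_allow = 153/3.8 = 40.26 MPa.
For a solid shaft τ = 16T/(πd³), so d³ = 16T/(π τ_allow) = 16×8440000/(π×40.26) = 1.068×10^6 mm³.
d = (1.068×10^6)^(1/3) = 102.2 mm.

d = 102 mm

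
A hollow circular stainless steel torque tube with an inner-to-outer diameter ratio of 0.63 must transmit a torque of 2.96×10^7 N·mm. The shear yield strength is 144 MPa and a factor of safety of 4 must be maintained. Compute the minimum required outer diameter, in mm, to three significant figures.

τ_allow = 144/4 = 36.00 MPa.
For a hollow shaft τ = 16T/[πd_o³(1−k⁴)] with k = 0.63, so 1−k⁴ = 0.8425.
d_o³ = 16T/[π τ_allow (1−k⁴)] = 16×2.9600×10^7/(π×36.00×0.8425) = 4.971×10^6 mm³.
d_o = 170.7 mm.

d_o = 171 mm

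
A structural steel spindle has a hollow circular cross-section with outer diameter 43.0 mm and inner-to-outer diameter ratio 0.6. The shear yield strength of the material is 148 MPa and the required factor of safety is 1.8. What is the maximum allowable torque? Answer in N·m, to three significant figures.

T_allow = 1120 N·m

τ_allow = 148/1.8 = 82.22 MPa.
For a hollow shaft T_allow = τ_allow·πd_o³(1−k⁴)/16 with 1−k⁴ = 0.8704, so πd_o³(1−k⁴)/16 = 13590 mm³.
T_allow = 82.22×13590 = 1.117×10^6 N·mm = 1117 N·m.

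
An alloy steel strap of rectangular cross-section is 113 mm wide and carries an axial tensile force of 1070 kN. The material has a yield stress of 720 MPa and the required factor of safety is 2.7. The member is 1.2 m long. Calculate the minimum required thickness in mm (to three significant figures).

σ_allow = 720/2.7 = 266.7 MPa.
Required area A = F/σ_allow = 1070000/266.7 = 4013 mm².
t = A/w = 4013/113 = 35.51 mm.

t = 35.5 mm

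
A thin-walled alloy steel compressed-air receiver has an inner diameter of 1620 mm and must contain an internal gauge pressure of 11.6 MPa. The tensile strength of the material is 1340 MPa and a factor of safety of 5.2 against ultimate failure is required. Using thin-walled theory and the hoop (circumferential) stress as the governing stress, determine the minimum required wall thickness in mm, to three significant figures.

t = 36.5 mm

σ_allow = 1340/5.2 = 257.7 MPa.
Hoop stress σ_h = pD/(2t), so t = pD/(2σ_allow) = 11.6×1620/(2×257.7) = 36.46 mm.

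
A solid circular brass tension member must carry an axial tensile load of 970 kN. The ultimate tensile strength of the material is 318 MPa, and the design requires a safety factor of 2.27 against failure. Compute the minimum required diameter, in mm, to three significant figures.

d = 93.9 mm

Allowable stress σ_allow = 318/2.27 = 140.1 MPa.
Required area A = F/σ_allow = 970000/140.1 = 6924 mm².
A = πd²/4 → d = √(4A/π) = 93.89 mm.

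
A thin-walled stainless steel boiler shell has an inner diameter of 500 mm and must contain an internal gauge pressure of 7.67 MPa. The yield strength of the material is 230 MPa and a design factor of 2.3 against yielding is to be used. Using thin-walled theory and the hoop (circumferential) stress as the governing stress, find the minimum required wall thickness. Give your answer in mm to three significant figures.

t = 19.2 mm

σ_allow = 230/2.3 = 100.0 MPa.
Hoop stress σ_h = pD/(2t), so t = pD/(2σ_allow) = 7.67×500/(2×100.0) = 19.17 mm.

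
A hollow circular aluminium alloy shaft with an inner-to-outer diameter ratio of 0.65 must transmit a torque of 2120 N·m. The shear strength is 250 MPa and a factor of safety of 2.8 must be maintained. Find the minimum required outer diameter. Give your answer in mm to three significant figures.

τ_allow = 250/2.8 = 89.29 MPa.
For a hollow shaft τ = 16T/[πd_o³(1−k⁴)] with k = 0.65, so 1−k⁴ = 0.8215.
d_o³ = 16T/[π τ_allow (1−k⁴)] = 16×2120000/(π×89.29×0.8215) = 147200 mm³.
d_o = 52.80 mm.

d_o = 52.8 mm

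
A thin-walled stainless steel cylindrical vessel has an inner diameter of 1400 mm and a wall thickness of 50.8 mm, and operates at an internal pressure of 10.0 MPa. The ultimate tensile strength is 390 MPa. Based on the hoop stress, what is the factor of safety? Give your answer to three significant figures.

n = 2.83

σ_h = pD/(2t) = 10.0×1400/(2×50.8) = 137.8 MPa.
n = 390/137.8 = 2.830.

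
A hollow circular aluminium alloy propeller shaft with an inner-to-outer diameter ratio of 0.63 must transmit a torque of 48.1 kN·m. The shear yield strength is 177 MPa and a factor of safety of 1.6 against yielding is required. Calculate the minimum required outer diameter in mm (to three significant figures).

d_o = 138 mm

τ_allow = 177/1.6 = 110.6 MPa.
For a hollow shaft τ = 16T/[πd_o³(1−k⁴)] with k = 0.63, so 1−k⁴ = 0.8425.
d_o³ = 16T/[π τ_allow (1−k⁴)] = 16×4.8100×10^7/(π×110.6×0.8425) = 2.628×10^6 mm³.
d_o = 138.0 mm.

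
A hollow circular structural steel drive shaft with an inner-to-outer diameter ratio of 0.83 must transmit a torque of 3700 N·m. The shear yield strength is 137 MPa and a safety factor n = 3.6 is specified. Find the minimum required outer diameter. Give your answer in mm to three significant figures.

τ_allow = 137/3.6 = 38.06 MPa.
For a hollow shaft τ = 16T/[πd_o³(1−k⁴)] with k = 0.83, so 1−k⁴ = 0.5254.
d_o³ = 16T/[π τ_allow (1−k⁴)] = 16×3700000/(π×38.06×0.5254) = 942400 mm³.
d_o = 98.04 mm.

d_o = 98.0 mm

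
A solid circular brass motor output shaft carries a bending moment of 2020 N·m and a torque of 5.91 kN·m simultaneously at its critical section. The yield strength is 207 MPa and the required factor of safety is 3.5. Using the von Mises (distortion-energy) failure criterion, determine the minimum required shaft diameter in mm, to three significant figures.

d = 98.2 mm

σ_allow = σ_y/n = 207/3.5 = 59.14 MPa.
For a solid shaft σ_b = 32M/(πd³) and τ = 16T/(πd³), so the von Mises stress is σ' = (16/πd³)·√(4M²+3T²).
√(4M²+3T²) = √(4×(2.020×10^6)² + 3×(5.910×10^6)²) = 1.100×10^7 N·mm.
d³ = 16×1.100×10^7/(π×59.14) = 947700 mm³.
d = 98.22 mm.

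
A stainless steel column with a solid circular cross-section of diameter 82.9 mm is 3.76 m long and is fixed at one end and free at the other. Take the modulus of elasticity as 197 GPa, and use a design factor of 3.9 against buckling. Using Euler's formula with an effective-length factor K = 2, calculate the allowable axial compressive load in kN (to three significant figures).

P_allow = 20.4 kN

I = πd⁴/64 = π×82.9⁴/64 = 2.318×10^6 mm⁴.
Effective length L_e = KL = 2×3.76 m = 7520 mm.
Euler critical load P_cr = π²EI/L_e² = π²×197000×2.318×10^6/7520² = 79710 N.
P_allow = P_cr/n = 79710/3.9 = 20440 N.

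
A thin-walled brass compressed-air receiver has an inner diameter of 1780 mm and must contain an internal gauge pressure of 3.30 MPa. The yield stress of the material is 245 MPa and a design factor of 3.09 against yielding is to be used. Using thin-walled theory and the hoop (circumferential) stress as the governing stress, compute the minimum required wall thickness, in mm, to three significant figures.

t = 37.0 mm

σ_allow = 245/3.09 = 79.29 MPa.
Hoop stress σ_h = pD/(2t), so t = pD/(2σ_allow) = 3.30×1780/(2×79.29) = 37.04 mm.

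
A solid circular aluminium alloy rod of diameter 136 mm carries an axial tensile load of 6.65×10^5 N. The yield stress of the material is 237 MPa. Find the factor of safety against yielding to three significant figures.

n = 5.18

A = πd²/4 = 14530 mm².
σ = F/A = 665000/14530 = 45.78 MPa.
n = 237/45.78 = 5.177.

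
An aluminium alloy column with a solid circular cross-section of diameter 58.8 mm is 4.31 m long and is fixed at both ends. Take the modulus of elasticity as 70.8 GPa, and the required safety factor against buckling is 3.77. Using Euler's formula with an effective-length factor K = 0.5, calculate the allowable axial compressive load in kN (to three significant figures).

I = πd⁴/64 = π×58.8⁴/64 = 586800 mm⁴.
Effective length L_e = KL = 0.5×4.31 m = 2155 mm.
Euler critical load P_cr = π²EI/L_e² = π²×70800×586800/2155² = 88290 N.
P_allow = P_cr/n = 88290/3.77 = 23420 N.

P_allow = 23.4 kN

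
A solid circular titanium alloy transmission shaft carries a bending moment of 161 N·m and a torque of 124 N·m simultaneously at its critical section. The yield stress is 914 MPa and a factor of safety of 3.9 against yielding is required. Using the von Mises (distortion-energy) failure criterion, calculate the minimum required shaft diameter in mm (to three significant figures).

d = 20.3 mm

σ_allow = σ_y/n = 914/3.9 = 234.4 MPa.
For a solid shaft σ_b = 32M/(πd³) and τ = 16T/(πd³), so the von Mises stress is σ' = (16/πd³)·√(4M²+3T²).
√(4M²+3T²) = √(4×(161000)² + 3×(124000)²) = 387100 N·mm.
d³ = 16×387100/(π×234.4) = 8411 mm³.
d = 20.34 mm.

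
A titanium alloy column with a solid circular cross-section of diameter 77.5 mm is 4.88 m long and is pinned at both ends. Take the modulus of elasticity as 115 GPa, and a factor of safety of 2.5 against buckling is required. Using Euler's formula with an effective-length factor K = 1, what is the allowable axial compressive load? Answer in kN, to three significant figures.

P_allow = 33.8 kN

I = πd⁴/64 = π×77.5⁴/64 = 1.771×10^6 mm⁴.
Effective length L_e = KL = 1×4.88 m = 4880 mm.
Euler critical load P_cr = π²EI/L_e² = π²×115000×1.771×10^6/4880² = 84400 N.
P_allow = P_cr/n = 84400/2.5 = 33760 N.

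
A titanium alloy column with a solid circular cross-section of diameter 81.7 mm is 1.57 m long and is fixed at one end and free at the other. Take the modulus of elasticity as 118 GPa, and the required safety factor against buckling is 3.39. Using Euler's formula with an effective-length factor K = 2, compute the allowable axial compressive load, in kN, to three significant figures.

I = πd⁴/64 = π×81.7⁴/64 = 2.187×10^6 mm⁴.
Effective length L_e = KL = 2×1.57 m = 3140 mm.
Euler critical load P_cr = π²EI/L_e² = π²×118000×2.187×10^6/3140² = 258300 N.
P_allow = P_cr/n = 258300/3.39 = 76200 N.

P_allow = 76.2 kN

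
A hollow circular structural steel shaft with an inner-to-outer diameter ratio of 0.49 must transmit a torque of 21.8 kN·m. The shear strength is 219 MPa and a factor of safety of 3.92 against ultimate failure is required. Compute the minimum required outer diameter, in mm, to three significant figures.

d_o = 128 mm

τ_allow = 219/3.92 = 55.87 MPa.
For a hollow shaft τ = 16T/[πd_o³(1−k⁴)] with k = 0.49, so 1−k⁴ = 0.9424.
d_o³ = 16T/[π τ_allow (1−k⁴)] = 16×2.1800×10^7/(π×55.87×0.9424) = 2.109×10^6 mm³.
d_o = 128.2 mm.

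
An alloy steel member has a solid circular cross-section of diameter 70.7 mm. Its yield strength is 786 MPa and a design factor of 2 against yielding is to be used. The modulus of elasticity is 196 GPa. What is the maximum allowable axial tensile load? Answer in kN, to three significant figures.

F_allow = 1540 kN

σ_allow = 786/2 = 393.0 MPa.
A = πd²/4 = π×70.7²/4 = 3926 mm².
F_allow = σ_allow × A = 393.0×3926 = 1.543×10^6 N.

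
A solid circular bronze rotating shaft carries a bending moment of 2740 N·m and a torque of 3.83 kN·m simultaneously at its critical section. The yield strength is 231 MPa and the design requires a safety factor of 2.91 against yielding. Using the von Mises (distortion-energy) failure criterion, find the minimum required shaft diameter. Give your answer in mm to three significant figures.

σ_allow = σ_y/n = 231/2.91 = 79.38 MPa.
For a solid shaft σ_b = 32M/(πd³) and τ = 16T/(πd³), so the von Mises stress is σ' = (16/πd³)·√(4M²+3T²).
√(4M²+3T²) = √(4×(2.740×10^6)² + 3×(3.830×10^6)²) = 8.604×10^6 N·mm.
d³ = 16×8.604×10^6/(π×79.38) = 552000 mm³.
d = 82.03 mm.

d = 82.0 mm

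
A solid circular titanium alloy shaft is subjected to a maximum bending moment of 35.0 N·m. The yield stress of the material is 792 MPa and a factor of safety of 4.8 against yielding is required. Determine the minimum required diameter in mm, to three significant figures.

d = 12.9 mm

σ_allow = 792/4.8 = 165.0 MPa.
For a solid circular section σ = 32M/(πd³), so d³ = 32M/(π σ_allow) = 32×35000/(π×165.0) = 2161 mm³.
d = 12.93 mm.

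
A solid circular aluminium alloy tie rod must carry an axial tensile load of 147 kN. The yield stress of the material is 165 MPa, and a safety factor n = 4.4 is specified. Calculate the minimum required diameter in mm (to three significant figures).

d = 70.6 mm

Allowable stress σ_allow = 165/4.4 = 37.50 MPa.
Required area A = F/σ_allow = 147000/37.50 = 3920 mm².
A = πd²/4 → d = √(4A/π) = 70.65 mm.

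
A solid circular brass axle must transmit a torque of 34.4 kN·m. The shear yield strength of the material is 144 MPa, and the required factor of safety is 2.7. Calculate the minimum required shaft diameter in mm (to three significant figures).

Allowable shear stress τ_allow = 144/2.7 = 53.33 MPa.
For a solid shaft τ = 16T/(πd³), so d³ = 16T/(π τ_allow) = 16×3.4400×10^7/(π×53.33) = 3.285×10^6 mm³.
d = (3.285×10^6)^(1/3) = 148.7 mm.

d = 149 mm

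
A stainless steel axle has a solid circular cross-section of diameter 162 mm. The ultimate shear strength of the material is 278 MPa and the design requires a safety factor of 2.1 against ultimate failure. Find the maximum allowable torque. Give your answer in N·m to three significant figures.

τ_allow = 278/2.1 = 132.4 MPa.
For a solid shaft T_allow = τ_allow·πd³/16; πd³/16 = π×162³/16 = 834800 mm³.
T_allow = 132.4×834800 = 1.105×10^8 N·mm = 110500 N·m.

T_allow = 1.11×10^5 N·m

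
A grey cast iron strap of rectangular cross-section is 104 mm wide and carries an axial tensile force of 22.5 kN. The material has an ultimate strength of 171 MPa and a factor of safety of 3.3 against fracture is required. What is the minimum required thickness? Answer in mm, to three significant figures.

σ_allow = 171/3.3 = 51.82 MPa.
Required area A = F/σ_allow = 22500/51.82 = 434.2 mm².
t = A/w = 434.2/104 = 4.175 mm.

t = 4.18 mm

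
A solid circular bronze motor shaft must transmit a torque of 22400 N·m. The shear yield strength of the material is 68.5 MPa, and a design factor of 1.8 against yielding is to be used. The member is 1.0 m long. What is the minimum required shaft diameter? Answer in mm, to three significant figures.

Allowable shear stress τ_allow = 68.5/1.8 = 38.06 MPa.
For a solid shaft τ = 16T/(πd³), so d³ = 16T/(π τ_allow) = 16×2.2400×10^7/(π×38.06) = 2.998×10^6 mm³.
d = (2.998×10^6)^(1/3) = 144.2 mm.

d = 144 mm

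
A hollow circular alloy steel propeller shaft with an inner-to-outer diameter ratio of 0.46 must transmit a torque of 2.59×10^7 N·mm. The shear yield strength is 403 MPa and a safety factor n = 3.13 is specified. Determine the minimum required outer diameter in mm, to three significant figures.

d_o = 102 mm

τ_allow = 403/3.13 = 128.8 MPa.
For a hollow shaft τ = 16T/[πd_o³(1−k⁴)] with k = 0.46, so 1−k⁴ = 0.9552.
d_o³ = 16T/[π τ_allow (1−k⁴)] = 16×2.5900×10^7/(π×128.8×0.9552) = 1.073×10^6 mm³.
d_o = 102.4 mm.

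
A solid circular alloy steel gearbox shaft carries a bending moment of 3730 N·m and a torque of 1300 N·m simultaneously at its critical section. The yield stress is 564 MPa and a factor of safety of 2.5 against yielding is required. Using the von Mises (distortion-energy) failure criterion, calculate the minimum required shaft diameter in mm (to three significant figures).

σ_allow = σ_y/n = 564/2.5 = 225.6 MPa.
For a solid shaft σ_b = 32M/(πd³) and τ = 16T/(πd³), so the von Mises stress is σ' = (16/πd³)·√(4M²+3T²).
√(4M²+3T²) = √(4×(3.730×10^6)² + 3×(1.300×10^6)²) = 7.792×10^6 N·mm.
d³ = 16×7.792×10^6/(π×225.6) = 175900 mm³.
d = 56.03 mm.

d = 56.0 mm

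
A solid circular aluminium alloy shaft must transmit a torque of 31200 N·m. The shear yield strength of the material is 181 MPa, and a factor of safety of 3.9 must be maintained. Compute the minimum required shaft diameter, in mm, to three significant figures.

Allowable shear stress τ_allow = 181/3.9 = 46.41 MPa.
For a solid shaft τ = 16T/(πd³), so d³ = 16T/(π τ_allow) = 16×3.1200×10^7/(π×46.41) = 3.424×10^6 mm³.
d = (3.424×10^6)^(1/3) = 150.7 mm.

d = 151 mm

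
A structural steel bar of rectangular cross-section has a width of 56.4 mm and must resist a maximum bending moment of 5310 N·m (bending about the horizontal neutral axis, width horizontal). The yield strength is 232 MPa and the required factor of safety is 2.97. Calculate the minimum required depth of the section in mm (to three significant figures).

σ_allow = 232/2.97 = 78.11 MPa.
For a rectangular section σ = 6M/(bh²), so h² = 6M/(b σ_allow) = 6×5310000/(56.4×78.11) = 7232 mm².
h = 85.04 mm.

h = 85.0 mm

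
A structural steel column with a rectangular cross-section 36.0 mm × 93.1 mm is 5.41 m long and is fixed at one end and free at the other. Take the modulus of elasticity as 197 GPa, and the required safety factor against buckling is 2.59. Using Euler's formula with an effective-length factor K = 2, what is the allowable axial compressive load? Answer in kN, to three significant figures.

Buckling occurs about the weak axis: I_min = h·b³/12 = 93.1×36.0³/12 = 362000 mm⁴ (b = 36.0 mm is the smaller dimension).
Effective length L_e = KL = 2×5.41 m = 10820 mm.
Euler critical load P_cr = π²EI/L_e² = π²×197000×362000/10820² = 6012 N.
P_allow = P_cr/n = 6012/2.59 = 2321 N.

P_allow = 2.32 kN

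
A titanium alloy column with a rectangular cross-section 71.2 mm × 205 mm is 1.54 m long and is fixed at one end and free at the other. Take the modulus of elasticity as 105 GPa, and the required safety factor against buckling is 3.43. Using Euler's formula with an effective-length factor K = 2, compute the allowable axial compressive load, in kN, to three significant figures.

Buckling occurs about the weak axis: I_min = h·b³/12 = 205×71.2³/12 = 6.166×10^6 mm⁴ (b = 71.2 mm is the smaller dimension).
Effective length L_e = KL = 2×1.54 m = 3080 mm.
Euler critical load P_cr = π²EI/L_e² = π²×105000×6.166×10^6/3080² = 673600 N.
P_allow = P_cr/n = 673600/3.43 = 196400 N.

P_allow = 196 kN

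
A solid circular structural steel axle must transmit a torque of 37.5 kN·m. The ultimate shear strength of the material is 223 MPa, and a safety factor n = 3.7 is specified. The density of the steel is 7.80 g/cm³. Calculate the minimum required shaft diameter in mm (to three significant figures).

Allowable shear stress τ_allow = 223/3.7 = 60.27 MPa.
For a solid shaft τ = 16T/(πd³), so d³ = 16T/(π τ_allow) = 16×3.7500×10^7/(π×60.27) = 3.169×10^6 mm³.
d = (3.169×10^6)^(1/3) = 146.9 mm.

d = 147 mm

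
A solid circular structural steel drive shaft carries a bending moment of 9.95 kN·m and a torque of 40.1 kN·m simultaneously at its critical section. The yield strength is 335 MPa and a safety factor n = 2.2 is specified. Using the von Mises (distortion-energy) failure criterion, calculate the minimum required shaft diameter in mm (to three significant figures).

σ_allow = σ_y/n = 335/2.2 = 152.3 MPa.
For a solid shaft σ_b = 32M/(πd³) and τ = 16T/(πd³), so the von Mises stress is σ' = (16/πd³)·√(4M²+3T²).
√(4M²+3T²) = √(4×(9.950×10^6)² + 3×(4.010×10^7)²) = 7.225×10^7 N·mm.
d³ = 16×7.225×10^7/(π×152.3) = 2.416×10^6 mm³.
d = 134.2 mm.

d = 134 mm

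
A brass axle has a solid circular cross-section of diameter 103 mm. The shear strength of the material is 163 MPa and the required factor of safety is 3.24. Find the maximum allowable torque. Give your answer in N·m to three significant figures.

τ_allow = 163/3.24 = 50.31 MPa.
For a solid shaft T_allow = τ_allow·πd³/16; πd³/16 = π×103³/16 = 214600 mm³.
T_allow = 50.31×214600 = 1.079×10^7 N·mm = 10790 N·m.

T_allow = 10800 N·m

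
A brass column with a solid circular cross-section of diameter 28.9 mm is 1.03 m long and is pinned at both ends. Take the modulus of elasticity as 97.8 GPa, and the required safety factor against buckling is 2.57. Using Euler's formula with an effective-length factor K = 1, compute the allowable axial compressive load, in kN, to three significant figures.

P_allow = 12.1 kN

I = πd⁴/64 = π×28.9⁴/64 = 34240 mm⁴.
Effective length L_e = KL = 1×1.03 m = 1030 mm.
Euler critical load P_cr = π²EI/L_e² = π²×97800×34240/1030² = 31150 N.
P_allow = P_cr/n = 31150/2.57 = 12120 N.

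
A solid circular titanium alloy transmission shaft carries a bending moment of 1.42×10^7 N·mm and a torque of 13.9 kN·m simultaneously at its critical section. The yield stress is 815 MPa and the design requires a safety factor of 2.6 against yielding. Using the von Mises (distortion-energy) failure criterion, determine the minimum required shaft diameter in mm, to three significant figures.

d = 84.6 mm

σ_allow = σ_y/n = 815/2.6 = 313.5 MPa.
For a solid shaft σ_b = 32M/(πd³) and τ = 16T/(πd³), so the von Mises stress is σ' = (16/πd³)·√(4M²+3T²).
√(4M²+3T²) = √(4×(1.420×10^7)² + 3×(1.390×10^7)²) = 3.723×10^7 N·mm.
d³ = 16×3.723×10^7/(π×313.5) = 604900 mm³.
d = 84.57 mm.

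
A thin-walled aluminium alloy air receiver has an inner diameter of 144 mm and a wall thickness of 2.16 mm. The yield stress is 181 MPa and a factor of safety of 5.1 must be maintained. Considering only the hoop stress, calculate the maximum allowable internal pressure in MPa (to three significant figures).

σ_allow = 181/5.1 = 35.49 MPa.
σ_h = pD/(2t) → p_allow = 2σ_allow t/D = 2×35.49×2.16/144 = 1.065 MPa.

p_allow = 1.06 MPa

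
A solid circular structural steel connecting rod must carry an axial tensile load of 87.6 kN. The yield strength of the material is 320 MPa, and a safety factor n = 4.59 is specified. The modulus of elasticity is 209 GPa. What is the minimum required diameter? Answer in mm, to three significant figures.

d = 40.0 mm

Allowable stress σ_allow = 320/4.59 = 69.72 MPa.
Required area A = F/σ_allow = 87600/69.72 = 1257 mm².
A = πd²/4 → d = √(4A/π) = 40.00 mm.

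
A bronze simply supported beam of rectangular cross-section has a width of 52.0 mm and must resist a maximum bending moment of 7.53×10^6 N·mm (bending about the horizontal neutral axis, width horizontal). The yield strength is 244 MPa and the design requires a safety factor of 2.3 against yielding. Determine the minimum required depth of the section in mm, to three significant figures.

h = 90.5 mm

σ_allow = 244/2.3 = 106.1 MPa.
For a rectangular section σ = 6M/(bh²), so h² = 6M/(b σ_allow) = 6×7530000/(52.0×106.1) = 8190 mm².
h = 90.50 mm.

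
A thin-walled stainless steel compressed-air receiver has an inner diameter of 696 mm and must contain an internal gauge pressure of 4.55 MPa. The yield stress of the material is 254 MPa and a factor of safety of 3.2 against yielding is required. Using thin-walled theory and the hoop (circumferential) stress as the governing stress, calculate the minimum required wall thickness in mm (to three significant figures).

σ_allow = 254/3.2 = 79.38 MPa.
Hoop stress σ_h = pD/(2t), so t = pD/(2σ_allow) = 4.55×696/(2×79.38) = 19.95 mm.

t = 19.9 mm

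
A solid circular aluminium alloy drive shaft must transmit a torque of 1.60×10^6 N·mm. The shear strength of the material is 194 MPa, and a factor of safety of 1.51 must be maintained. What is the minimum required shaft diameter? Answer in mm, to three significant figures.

Allowable shear stress τ_allow = 194/1.51 = 128.5 MPa.
For a solid shaft τ = 16T/(πd³), so d³ = 16T/(π τ_allow) = 16×1600000/(π×128.5) = 63430 mm³.
d = (63430)^(1/3) = 39.88 mm.

d = 39.9 mm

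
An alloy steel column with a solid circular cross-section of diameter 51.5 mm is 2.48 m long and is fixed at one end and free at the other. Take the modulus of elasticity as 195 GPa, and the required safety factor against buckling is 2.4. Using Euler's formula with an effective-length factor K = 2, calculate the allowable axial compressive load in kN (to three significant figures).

P_allow = 11.3 kN

I = πd⁴/64 = π×51.5⁴/64 = 345300 mm⁴.
Effective length L_e = KL = 2×2.48 m = 4960 mm.
Euler critical load P_cr = π²EI/L_e² = π²×195000×345300/4960² = 27010 N.
P_allow = P_cr/n = 27010/2.4 = 11260 N.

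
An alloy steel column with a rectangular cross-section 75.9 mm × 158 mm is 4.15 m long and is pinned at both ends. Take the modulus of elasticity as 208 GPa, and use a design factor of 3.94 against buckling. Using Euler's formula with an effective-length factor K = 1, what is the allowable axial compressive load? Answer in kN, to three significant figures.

P_allow = 174 kN

Buckling occurs about the weak axis: I_min = h·b³/12 = 158×75.9³/12 = 5.757×10^6 mm⁴ (b = 75.9 mm is the smaller dimension).
Effective length L_e = KL = 1×4.15 m = 4150 mm.
Euler critical load P_cr = π²EI/L_e² = π²×208000×5.757×10^6/4150² = 686200 N.
P_allow = P_cr/n = 686200/3.94 = 174200 N.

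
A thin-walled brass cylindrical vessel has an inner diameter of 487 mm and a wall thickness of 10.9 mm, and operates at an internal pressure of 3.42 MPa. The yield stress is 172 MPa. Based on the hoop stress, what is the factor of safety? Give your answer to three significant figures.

n = 2.25

σ_h = pD/(2t) = 3.42×487/(2×10.9) = 76.40 MPa.
n = 172/76.40 = 2.251.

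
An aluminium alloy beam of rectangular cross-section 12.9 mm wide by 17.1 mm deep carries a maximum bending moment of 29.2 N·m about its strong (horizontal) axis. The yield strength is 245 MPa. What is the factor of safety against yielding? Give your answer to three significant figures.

n = 5.27

Section modulus S = bh²/6 = 12.9×17.1²/6 = 628.7 mm³.
σ = M/S = 29200/628.7 = 46.45 MPa.
n = 245/46.45 = 5.275.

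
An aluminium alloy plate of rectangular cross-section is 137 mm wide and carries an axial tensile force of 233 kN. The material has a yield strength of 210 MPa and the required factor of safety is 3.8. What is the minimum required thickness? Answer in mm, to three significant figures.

t = 30.8 mm

σ_allow = 210/3.8 = 55.26 MPa.
Required area A = F/σ_allow = 233000/55.26 = 4216 mm².
t = A/w = 4216/137 = 30.78 mm.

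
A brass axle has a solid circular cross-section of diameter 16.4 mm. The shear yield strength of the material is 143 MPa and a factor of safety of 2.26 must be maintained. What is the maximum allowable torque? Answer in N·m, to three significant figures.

τ_allow = 143/2.26 = 63.27 MPa.
For a solid shaft T_allow = τ_allow·πd³/16; πd³/16 = π×16.4³/16 = 866.1 mm³.
T_allow = 63.27×866.1 = 54800 N·mm = 54.80 N·m.

T_allow = 54.8 N·m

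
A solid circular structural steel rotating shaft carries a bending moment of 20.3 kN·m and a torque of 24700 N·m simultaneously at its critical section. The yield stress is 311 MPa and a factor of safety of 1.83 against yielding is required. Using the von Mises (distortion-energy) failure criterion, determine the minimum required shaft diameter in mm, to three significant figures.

σ_allow = σ_y/n = 311/1.83 = 169.9 MPa.
For a solid shaft σ_b = 32M/(πd³) and τ = 16T/(πd³), so the von Mises stress is σ' = (16/πd³)·√(4M²+3T²).
√(4M²+3T²) = √(4×(2.030×10^7)² + 3×(2.470×10^7)²) = 5.898×10^7 N·mm.
d³ = 16×5.898×10^7/(π×169.9) = 1.768×10^6 mm³.
d = 120.9 mm.

d = 121 mm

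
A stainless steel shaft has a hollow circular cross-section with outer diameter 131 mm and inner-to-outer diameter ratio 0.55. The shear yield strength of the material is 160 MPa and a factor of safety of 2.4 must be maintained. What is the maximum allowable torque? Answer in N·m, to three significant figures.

T_allow = 26700 N·m

τ_allow = 160/2.4 = 66.67 MPa.
For a hollow shaft T_allow = τ_allow·πd_o³(1−k⁴)/16 with 1−k⁴ = 0.9085, so πd_o³(1−k⁴)/16 = 401000 mm³.
T_allow = 66.67×401000 = 2.673×10^7 N·mm = 26730 N·m.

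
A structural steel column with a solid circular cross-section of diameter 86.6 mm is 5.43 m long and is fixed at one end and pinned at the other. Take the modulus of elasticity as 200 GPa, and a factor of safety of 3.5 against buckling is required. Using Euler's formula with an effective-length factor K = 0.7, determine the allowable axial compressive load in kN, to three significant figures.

P_allow = 108 kN

I = πd⁴/64 = π×86.6⁴/64 = 2.761×10^6 mm⁴.
Effective length L_e = KL = 0.7×5.43 m = 3801 mm.
Euler critical load P_cr = π²EI/L_e² = π²×200000×2.761×10^6/3801² = 377200 N.
P_allow = P_cr/n = 377200/3.5 = 107800 N.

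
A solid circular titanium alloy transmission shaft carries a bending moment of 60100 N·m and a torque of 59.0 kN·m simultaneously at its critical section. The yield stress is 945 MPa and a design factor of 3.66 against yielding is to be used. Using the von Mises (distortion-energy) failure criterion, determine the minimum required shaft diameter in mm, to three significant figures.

σ_allow = σ_y/n = 945/3.66 = 258.2 MPa.
For a solid shaft σ_b = 32M/(πd³) and τ = 16T/(πd³), so the von Mises stress is σ' = (16/πd³)·√(4M²+3T²).
√(4M²+3T²) = √(4×(6.010×10^7)² + 3×(5.900×10^7)²) = 1.578×10^8 N·mm.
d³ = 16×1.578×10^8/(π×258.2) = 3.112×10^6 mm³.
d = 146.0 mm.

d = 146 mm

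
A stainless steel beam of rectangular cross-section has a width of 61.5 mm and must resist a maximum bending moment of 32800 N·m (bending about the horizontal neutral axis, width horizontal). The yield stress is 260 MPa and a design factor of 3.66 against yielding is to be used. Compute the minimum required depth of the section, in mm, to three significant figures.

σ_allow = 260/3.66 = 71.04 MPa.
For a rectangular section σ = 6M/(bh²), so h² = 6M/(b σ_allow) = 6×3.2800×10^7/(61.5×71.04) = 45050 mm².
h = 212.2 mm.

h = 212 mm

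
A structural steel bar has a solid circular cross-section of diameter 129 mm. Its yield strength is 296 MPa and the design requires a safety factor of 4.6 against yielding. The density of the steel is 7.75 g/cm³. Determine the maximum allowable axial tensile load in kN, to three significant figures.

σ_allow = 296/4.6 = 64.35 MPa.
A = πd²/4 = π×129²/4 = 13070 mm².
F_allow = σ_allow × A = 64.35×13070 = 841000 N.

F_allow = 841 kN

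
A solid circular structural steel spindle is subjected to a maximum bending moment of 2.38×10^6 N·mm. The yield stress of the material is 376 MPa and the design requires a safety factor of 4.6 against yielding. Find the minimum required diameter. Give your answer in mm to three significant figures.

d = 66.7 mm

σ_allow = 376/4.6 = 81.74 MPa.
For a solid circular section σ = 32M/(πd³), so d³ = 32M/(π σ_allow) = 32×2380000/(π×81.74) = 296600 mm³.
d = 66.69 mm.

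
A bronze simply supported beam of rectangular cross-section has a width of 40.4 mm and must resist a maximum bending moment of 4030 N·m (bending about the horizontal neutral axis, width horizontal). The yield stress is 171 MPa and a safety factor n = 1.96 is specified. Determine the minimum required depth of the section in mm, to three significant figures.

h = 82.8 mm

σ_allow = 171/1.96 = 87.24 MPa.
For a rectangular section σ = 6M/(bh²), so h² = 6M/(b σ_allow) = 6×4030000/(40.4×87.24) = 6860 mm².
h = 82.83 mm.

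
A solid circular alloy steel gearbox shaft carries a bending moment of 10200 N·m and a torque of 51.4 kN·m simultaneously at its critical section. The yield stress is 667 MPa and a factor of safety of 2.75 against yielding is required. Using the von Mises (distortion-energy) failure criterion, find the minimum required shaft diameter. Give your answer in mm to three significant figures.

d = 124 mm

σ_allow = σ_y/n = 667/2.75 = 242.5 MPa.
For a solid shaft σ_b = 32M/(πd³) and τ = 16T/(πd³), so the von Mises stress is σ' = (16/πd³)·√(4M²+3T²).
√(4M²+3T²) = √(4×(1.020×10^7)² + 3×(5.140×10^7)²) = 9.133×10^7 N·mm.
d³ = 16×9.133×10^7/(π×242.5) = 1.918×10^6 mm³.
d = 124.2 mm.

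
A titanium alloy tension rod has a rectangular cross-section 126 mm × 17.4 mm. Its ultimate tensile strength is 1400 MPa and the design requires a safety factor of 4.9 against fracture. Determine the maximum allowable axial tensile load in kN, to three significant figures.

σ_allow = 1400/4.9 = 285.7 MPa.
A = 126×17.4 = 2192 mm².
F_allow = σ_allow × A = 285.7×2192 = 626400 N.

F_allow = 626 kN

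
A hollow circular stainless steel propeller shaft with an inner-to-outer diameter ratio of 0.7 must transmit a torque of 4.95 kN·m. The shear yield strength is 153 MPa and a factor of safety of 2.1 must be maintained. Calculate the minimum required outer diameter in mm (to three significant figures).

d_o = 76.9 mm

τ_allow = 153/2.1 = 72.86 MPa.
For a hollow shaft τ = 16T/[πd_o³(1−k⁴)] with k = 0.7, so 1−k⁴ = 0.7599.
d_o³ = 16T/[π τ_allow (1−k⁴)] = 16×4950000/(π×72.86×0.7599) = 455400 mm³.
d_o = 76.93 mm.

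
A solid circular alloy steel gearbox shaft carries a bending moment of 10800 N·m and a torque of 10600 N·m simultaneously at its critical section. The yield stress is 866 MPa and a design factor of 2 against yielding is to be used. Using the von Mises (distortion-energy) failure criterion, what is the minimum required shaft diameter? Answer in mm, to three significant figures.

σ_allow = σ_y/n = 866/2 = 433.0 MPa.
For a solid shaft σ_b = 32M/(πd³) and τ = 16T/(πd³), so the von Mises stress is σ' = (16/πd³)·√(4M²+3T²).
√(4M²+3T²) = √(4×(1.080×10^7)² + 3×(1.060×10^7)²) = 2.835×10^7 N·mm.
d³ = 16×2.835×10^7/(π×433.0) = 333400 mm³.
d = 69.34 mm.

d = 69.3 mm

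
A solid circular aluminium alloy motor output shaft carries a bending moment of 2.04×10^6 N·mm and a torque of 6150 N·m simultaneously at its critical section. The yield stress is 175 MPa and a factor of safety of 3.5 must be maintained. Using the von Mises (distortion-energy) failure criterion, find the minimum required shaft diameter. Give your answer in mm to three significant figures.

σ_allow = σ_y/n = 175/3.5 = 50.00 MPa.
For a solid shaft σ_b = 32M/(πd³) and τ = 16T/(πd³), so the von Mises stress is σ' = (16/πd³)·√(4M²+3T²).
√(4M²+3T²) = √(4×(2.040×10^6)² + 3×(6.150×10^6)²) = 1.141×10^7 N·mm.
d³ = 16×1.141×10^7/(π×50.00) = 1.162×10^6 mm³.
d = 105.1 mm.

d = 105 mm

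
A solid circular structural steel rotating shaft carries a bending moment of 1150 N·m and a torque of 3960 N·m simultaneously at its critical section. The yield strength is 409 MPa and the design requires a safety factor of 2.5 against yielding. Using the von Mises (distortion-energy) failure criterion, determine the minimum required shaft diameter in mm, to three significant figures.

σ_allow = σ_y/n = 409/2.5 = 163.6 MPa.
For a solid shaft σ_b = 32M/(πd³) and τ = 16T/(πd³), so the von Mises stress is σ' = (16/πd³)·√(4M²+3T²).
√(4M²+3T²) = √(4×(1.150×10^6)² + 3×(3.960×10^6)²) = 7.234×10^6 N·mm.
d³ = 16×7.234×10^6/(π×163.6) = 225200 mm³.
d = 60.84 mm.

d = 60.8 mm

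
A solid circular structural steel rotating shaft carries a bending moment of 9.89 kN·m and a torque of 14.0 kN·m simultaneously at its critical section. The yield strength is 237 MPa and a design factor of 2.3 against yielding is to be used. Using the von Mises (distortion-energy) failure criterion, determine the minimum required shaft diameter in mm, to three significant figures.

d = 116 mm

σ_allow = σ_y/n = 237/2.3 = 103.0 MPa.
For a solid shaft σ_b = 32M/(πd³) and τ = 16T/(πd³), so the von Mises stress is σ' = (16/πd³)·√(4M²+3T²).
√(4M²+3T²) = √(4×(9.890×10^6)² + 3×(1.400×10^7)²) = 3.129×10^7 N·mm.
d³ = 16×3.129×10^7/(π×103.0) = 1.547×10^6 mm³.
d = 115.6 mm.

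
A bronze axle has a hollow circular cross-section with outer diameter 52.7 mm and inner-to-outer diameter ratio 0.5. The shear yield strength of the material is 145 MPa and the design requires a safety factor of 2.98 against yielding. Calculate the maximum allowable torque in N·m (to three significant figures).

T_allow = 1310 N·m

τ_allow = 145/2.98 = 48.66 MPa.
For a hollow shaft T_allow = τ_allow·πd_o³(1−k⁴)/16 with 1−k⁴ = 0.9375, so πd_o³(1−k⁴)/16 = 26940 mm³.
T_allow = 48.66×26940 = 1.311×10^6 N·mm = 1311 N·m.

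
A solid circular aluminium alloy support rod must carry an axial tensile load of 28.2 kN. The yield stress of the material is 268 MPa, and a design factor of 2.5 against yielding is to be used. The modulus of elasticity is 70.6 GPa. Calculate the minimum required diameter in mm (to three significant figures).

Allowable stress σ_allow = 268/2.5 = 107.2 MPa.
Required area A = F/σ_allow = 28200/107.2 = 263.1 mm².
A = πd²/4 → d = √(4A/π) = 18.30 mm.

d = 18.3 mm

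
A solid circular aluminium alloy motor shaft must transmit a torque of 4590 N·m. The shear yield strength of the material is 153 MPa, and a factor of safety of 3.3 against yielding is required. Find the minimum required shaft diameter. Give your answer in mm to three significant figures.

Allowable shear stress τ_allow = 153/3.3 = 46.36 MPa.
For a solid shaft τ = 16T/(πd³), so d³ = 16T/(π τ_allow) = 16×4590000/(π×46.36) = 504200 mm³.
d = (504200)^(1/3) = 79.59 mm.

d = 79.6 mm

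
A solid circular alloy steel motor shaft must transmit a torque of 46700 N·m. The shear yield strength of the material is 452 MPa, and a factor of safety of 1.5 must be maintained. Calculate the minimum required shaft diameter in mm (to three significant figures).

Allowable shear stress τ_allow = 452/1.5 = 301.3 MPa.
For a solid shaft τ = 16T/(πd³), so d³ = 16T/(π τ_allow) = 16×4.6700×10^7/(π×301.3) = 789300 mm³.
d = (789300)^(1/3) = 92.42 mm.

d = 92.4 mm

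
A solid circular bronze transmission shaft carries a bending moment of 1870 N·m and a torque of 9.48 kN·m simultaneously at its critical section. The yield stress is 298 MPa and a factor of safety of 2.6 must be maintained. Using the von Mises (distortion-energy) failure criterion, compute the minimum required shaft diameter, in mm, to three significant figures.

σ_allow = σ_y/n = 298/2.6 = 114.6 MPa.
For a solid shaft σ_b = 32M/(πd³) and τ = 16T/(πd³), so the von Mises stress is σ' = (16/πd³)·√(4M²+3T²).
√(4M²+3T²) = √(4×(1.870×10^6)² + 3×(9.480×10^6)²) = 1.684×10^7 N·mm.
d³ = 16×1.684×10^7/(π×114.6) = 748300 mm³.
d = 90.79 mm.

d = 90.8 mm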